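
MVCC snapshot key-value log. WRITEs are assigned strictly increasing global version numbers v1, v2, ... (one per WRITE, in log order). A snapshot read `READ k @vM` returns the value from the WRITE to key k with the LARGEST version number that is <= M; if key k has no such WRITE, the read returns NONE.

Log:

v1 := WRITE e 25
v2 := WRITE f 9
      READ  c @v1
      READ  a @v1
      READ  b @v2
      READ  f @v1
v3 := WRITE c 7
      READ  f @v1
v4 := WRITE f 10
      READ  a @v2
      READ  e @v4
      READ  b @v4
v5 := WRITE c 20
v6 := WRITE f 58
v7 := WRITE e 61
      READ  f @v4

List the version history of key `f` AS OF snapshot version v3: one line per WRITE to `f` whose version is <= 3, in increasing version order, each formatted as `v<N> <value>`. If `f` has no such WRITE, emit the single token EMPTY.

Answer: v2 9

Derivation:
Scan writes for key=f with version <= 3:
  v1 WRITE e 25 -> skip
  v2 WRITE f 9 -> keep
  v3 WRITE c 7 -> skip
  v4 WRITE f 10 -> drop (> snap)
  v5 WRITE c 20 -> skip
  v6 WRITE f 58 -> drop (> snap)
  v7 WRITE e 61 -> skip
Collected: [(2, 9)]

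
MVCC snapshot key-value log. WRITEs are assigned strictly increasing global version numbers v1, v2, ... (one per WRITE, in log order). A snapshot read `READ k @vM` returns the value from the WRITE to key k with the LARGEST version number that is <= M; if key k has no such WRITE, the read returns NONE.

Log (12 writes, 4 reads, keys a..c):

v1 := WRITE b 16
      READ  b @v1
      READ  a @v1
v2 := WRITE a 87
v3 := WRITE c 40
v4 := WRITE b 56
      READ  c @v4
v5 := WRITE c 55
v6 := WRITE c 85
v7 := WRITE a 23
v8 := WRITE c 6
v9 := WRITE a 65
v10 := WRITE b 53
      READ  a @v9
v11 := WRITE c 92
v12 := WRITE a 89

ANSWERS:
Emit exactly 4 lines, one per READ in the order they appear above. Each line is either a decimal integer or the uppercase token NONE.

Answer: 16
NONE
40
65

Derivation:
v1: WRITE b=16  (b history now [(1, 16)])
READ b @v1: history=[(1, 16)] -> pick v1 -> 16
READ a @v1: history=[] -> no version <= 1 -> NONE
v2: WRITE a=87  (a history now [(2, 87)])
v3: WRITE c=40  (c history now [(3, 40)])
v4: WRITE b=56  (b history now [(1, 16), (4, 56)])
READ c @v4: history=[(3, 40)] -> pick v3 -> 40
v5: WRITE c=55  (c history now [(3, 40), (5, 55)])
v6: WRITE c=85  (c history now [(3, 40), (5, 55), (6, 85)])
v7: WRITE a=23  (a history now [(2, 87), (7, 23)])
v8: WRITE c=6  (c history now [(3, 40), (5, 55), (6, 85), (8, 6)])
v9: WRITE a=65  (a history now [(2, 87), (7, 23), (9, 65)])
v10: WRITE b=53  (b history now [(1, 16), (4, 56), (10, 53)])
READ a @v9: history=[(2, 87), (7, 23), (9, 65)] -> pick v9 -> 65
v11: WRITE c=92  (c history now [(3, 40), (5, 55), (6, 85), (8, 6), (11, 92)])
v12: WRITE a=89  (a history now [(2, 87), (7, 23), (9, 65), (12, 89)])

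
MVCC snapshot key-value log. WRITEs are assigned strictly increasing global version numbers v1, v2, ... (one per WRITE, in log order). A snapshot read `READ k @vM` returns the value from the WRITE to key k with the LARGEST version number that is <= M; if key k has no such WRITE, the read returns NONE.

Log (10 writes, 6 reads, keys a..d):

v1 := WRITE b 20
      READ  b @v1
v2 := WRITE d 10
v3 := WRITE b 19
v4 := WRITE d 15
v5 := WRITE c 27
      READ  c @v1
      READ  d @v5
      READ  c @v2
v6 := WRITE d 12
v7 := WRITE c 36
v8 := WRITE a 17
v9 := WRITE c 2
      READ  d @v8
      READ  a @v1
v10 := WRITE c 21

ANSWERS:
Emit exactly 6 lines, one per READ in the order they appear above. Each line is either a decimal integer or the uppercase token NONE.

Answer: 20
NONE
15
NONE
12
NONE

Derivation:
v1: WRITE b=20  (b history now [(1, 20)])
READ b @v1: history=[(1, 20)] -> pick v1 -> 20
v2: WRITE d=10  (d history now [(2, 10)])
v3: WRITE b=19  (b history now [(1, 20), (3, 19)])
v4: WRITE d=15  (d history now [(2, 10), (4, 15)])
v5: WRITE c=27  (c history now [(5, 27)])
READ c @v1: history=[(5, 27)] -> no version <= 1 -> NONE
READ d @v5: history=[(2, 10), (4, 15)] -> pick v4 -> 15
READ c @v2: history=[(5, 27)] -> no version <= 2 -> NONE
v6: WRITE d=12  (d history now [(2, 10), (4, 15), (6, 12)])
v7: WRITE c=36  (c history now [(5, 27), (7, 36)])
v8: WRITE a=17  (a history now [(8, 17)])
v9: WRITE c=2  (c history now [(5, 27), (7, 36), (9, 2)])
READ d @v8: history=[(2, 10), (4, 15), (6, 12)] -> pick v6 -> 12
READ a @v1: history=[(8, 17)] -> no version <= 1 -> NONE
v10: WRITE c=21  (c history now [(5, 27), (7, 36), (9, 2), (10, 21)])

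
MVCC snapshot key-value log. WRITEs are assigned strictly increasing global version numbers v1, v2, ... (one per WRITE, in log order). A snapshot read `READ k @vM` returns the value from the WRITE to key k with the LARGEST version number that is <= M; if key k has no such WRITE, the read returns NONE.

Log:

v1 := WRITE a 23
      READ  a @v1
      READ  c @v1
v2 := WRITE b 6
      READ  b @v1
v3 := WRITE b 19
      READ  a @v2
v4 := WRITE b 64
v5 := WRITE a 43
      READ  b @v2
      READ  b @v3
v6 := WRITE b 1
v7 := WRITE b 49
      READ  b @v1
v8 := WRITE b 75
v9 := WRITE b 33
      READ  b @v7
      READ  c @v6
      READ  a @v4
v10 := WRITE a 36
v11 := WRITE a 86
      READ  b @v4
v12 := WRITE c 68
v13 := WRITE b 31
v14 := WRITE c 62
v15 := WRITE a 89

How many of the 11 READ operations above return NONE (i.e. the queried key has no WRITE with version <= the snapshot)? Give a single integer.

Answer: 4

Derivation:
v1: WRITE a=23  (a history now [(1, 23)])
READ a @v1: history=[(1, 23)] -> pick v1 -> 23
READ c @v1: history=[] -> no version <= 1 -> NONE
v2: WRITE b=6  (b history now [(2, 6)])
READ b @v1: history=[(2, 6)] -> no version <= 1 -> NONE
v3: WRITE b=19  (b history now [(2, 6), (3, 19)])
READ a @v2: history=[(1, 23)] -> pick v1 -> 23
v4: WRITE b=64  (b history now [(2, 6), (3, 19), (4, 64)])
v5: WRITE a=43  (a history now [(1, 23), (5, 43)])
READ b @v2: history=[(2, 6), (3, 19), (4, 64)] -> pick v2 -> 6
READ b @v3: history=[(2, 6), (3, 19), (4, 64)] -> pick v3 -> 19
v6: WRITE b=1  (b history now [(2, 6), (3, 19), (4, 64), (6, 1)])
v7: WRITE b=49  (b history now [(2, 6), (3, 19), (4, 64), (6, 1), (7, 49)])
READ b @v1: history=[(2, 6), (3, 19), (4, 64), (6, 1), (7, 49)] -> no version <= 1 -> NONE
v8: WRITE b=75  (b history now [(2, 6), (3, 19), (4, 64), (6, 1), (7, 49), (8, 75)])
v9: WRITE b=33  (b history now [(2, 6), (3, 19), (4, 64), (6, 1), (7, 49), (8, 75), (9, 33)])
READ b @v7: history=[(2, 6), (3, 19), (4, 64), (6, 1), (7, 49), (8, 75), (9, 33)] -> pick v7 -> 49
READ c @v6: history=[] -> no version <= 6 -> NONE
READ a @v4: history=[(1, 23), (5, 43)] -> pick v1 -> 23
v10: WRITE a=36  (a history now [(1, 23), (5, 43), (10, 36)])
v11: WRITE a=86  (a history now [(1, 23), (5, 43), (10, 36), (11, 86)])
READ b @v4: history=[(2, 6), (3, 19), (4, 64), (6, 1), (7, 49), (8, 75), (9, 33)] -> pick v4 -> 64
v12: WRITE c=68  (c history now [(12, 68)])
v13: WRITE b=31  (b history now [(2, 6), (3, 19), (4, 64), (6, 1), (7, 49), (8, 75), (9, 33), (13, 31)])
v14: WRITE c=62  (c history now [(12, 68), (14, 62)])
v15: WRITE a=89  (a history now [(1, 23), (5, 43), (10, 36), (11, 86), (15, 89)])
Read results in order: ['23', 'NONE', 'NONE', '23', '6', '19', 'NONE', '49', 'NONE', '23', '64']
NONE count = 4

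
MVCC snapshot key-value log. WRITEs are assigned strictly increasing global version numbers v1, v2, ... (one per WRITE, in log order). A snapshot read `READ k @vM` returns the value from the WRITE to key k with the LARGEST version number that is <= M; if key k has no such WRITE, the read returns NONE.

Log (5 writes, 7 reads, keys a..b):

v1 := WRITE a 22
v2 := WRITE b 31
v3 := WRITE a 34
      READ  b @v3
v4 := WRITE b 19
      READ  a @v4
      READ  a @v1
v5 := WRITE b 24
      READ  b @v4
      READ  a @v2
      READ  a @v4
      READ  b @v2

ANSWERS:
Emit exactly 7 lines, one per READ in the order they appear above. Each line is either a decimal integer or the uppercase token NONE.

v1: WRITE a=22  (a history now [(1, 22)])
v2: WRITE b=31  (b history now [(2, 31)])
v3: WRITE a=34  (a history now [(1, 22), (3, 34)])
READ b @v3: history=[(2, 31)] -> pick v2 -> 31
v4: WRITE b=19  (b history now [(2, 31), (4, 19)])
READ a @v4: history=[(1, 22), (3, 34)] -> pick v3 -> 34
READ a @v1: history=[(1, 22), (3, 34)] -> pick v1 -> 22
v5: WRITE b=24  (b history now [(2, 31), (4, 19), (5, 24)])
READ b @v4: history=[(2, 31), (4, 19), (5, 24)] -> pick v4 -> 19
READ a @v2: history=[(1, 22), (3, 34)] -> pick v1 -> 22
READ a @v4: history=[(1, 22), (3, 34)] -> pick v3 -> 34
READ b @v2: history=[(2, 31), (4, 19), (5, 24)] -> pick v2 -> 31

Answer: 31
34
22
19
22
34
31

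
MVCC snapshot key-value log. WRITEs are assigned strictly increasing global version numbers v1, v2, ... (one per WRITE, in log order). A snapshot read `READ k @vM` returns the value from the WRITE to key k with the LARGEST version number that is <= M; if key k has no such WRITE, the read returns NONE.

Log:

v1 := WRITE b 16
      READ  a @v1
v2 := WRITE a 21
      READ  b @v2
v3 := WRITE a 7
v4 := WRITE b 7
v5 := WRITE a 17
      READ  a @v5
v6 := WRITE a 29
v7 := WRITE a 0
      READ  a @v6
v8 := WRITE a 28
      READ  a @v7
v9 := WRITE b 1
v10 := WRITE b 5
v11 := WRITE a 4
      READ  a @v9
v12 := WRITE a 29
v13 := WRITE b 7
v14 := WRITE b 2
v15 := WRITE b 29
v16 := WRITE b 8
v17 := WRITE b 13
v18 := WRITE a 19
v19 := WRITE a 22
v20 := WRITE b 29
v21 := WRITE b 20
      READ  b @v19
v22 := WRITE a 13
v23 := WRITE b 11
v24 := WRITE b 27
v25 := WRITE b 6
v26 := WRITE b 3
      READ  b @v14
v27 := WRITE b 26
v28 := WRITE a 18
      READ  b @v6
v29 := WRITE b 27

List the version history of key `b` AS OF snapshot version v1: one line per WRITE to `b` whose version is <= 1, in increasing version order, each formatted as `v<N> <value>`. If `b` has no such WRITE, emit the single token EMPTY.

Scan writes for key=b with version <= 1:
  v1 WRITE b 16 -> keep
  v2 WRITE a 21 -> skip
  v3 WRITE a 7 -> skip
  v4 WRITE b 7 -> drop (> snap)
  v5 WRITE a 17 -> skip
  v6 WRITE a 29 -> skip
  v7 WRITE a 0 -> skip
  v8 WRITE a 28 -> skip
  v9 WRITE b 1 -> drop (> snap)
  v10 WRITE b 5 -> drop (> snap)
  v11 WRITE a 4 -> skip
  v12 WRITE a 29 -> skip
  v13 WRITE b 7 -> drop (> snap)
  v14 WRITE b 2 -> drop (> snap)
  v15 WRITE b 29 -> drop (> snap)
  v16 WRITE b 8 -> drop (> snap)
  v17 WRITE b 13 -> drop (> snap)
  v18 WRITE a 19 -> skip
  v19 WRITE a 22 -> skip
  v20 WRITE b 29 -> drop (> snap)
  v21 WRITE b 20 -> drop (> snap)
  v22 WRITE a 13 -> skip
  v23 WRITE b 11 -> drop (> snap)
  v24 WRITE b 27 -> drop (> snap)
  v25 WRITE b 6 -> drop (> snap)
  v26 WRITE b 3 -> drop (> snap)
  v27 WRITE b 26 -> drop (> snap)
  v28 WRITE a 18 -> skip
  v29 WRITE b 27 -> drop (> snap)
Collected: [(1, 16)]

Answer: v1 16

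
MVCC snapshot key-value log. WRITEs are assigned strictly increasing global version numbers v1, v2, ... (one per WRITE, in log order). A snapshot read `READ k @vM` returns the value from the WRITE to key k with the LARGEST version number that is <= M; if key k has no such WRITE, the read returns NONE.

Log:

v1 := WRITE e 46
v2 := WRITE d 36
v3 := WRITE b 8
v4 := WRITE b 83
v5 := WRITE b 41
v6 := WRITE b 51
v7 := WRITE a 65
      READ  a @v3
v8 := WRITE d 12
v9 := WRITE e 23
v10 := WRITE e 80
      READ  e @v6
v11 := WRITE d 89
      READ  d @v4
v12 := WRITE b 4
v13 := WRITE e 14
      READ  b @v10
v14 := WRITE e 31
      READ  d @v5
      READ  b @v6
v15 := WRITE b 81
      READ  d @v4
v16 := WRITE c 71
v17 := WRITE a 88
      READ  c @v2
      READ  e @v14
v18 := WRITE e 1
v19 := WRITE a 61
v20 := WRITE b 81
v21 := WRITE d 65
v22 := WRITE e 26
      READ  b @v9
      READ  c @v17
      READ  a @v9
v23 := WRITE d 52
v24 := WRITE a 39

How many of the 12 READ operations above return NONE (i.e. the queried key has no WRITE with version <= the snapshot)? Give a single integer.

Answer: 2

Derivation:
v1: WRITE e=46  (e history now [(1, 46)])
v2: WRITE d=36  (d history now [(2, 36)])
v3: WRITE b=8  (b history now [(3, 8)])
v4: WRITE b=83  (b history now [(3, 8), (4, 83)])
v5: WRITE b=41  (b history now [(3, 8), (4, 83), (5, 41)])
v6: WRITE b=51  (b history now [(3, 8), (4, 83), (5, 41), (6, 51)])
v7: WRITE a=65  (a history now [(7, 65)])
READ a @v3: history=[(7, 65)] -> no version <= 3 -> NONE
v8: WRITE d=12  (d history now [(2, 36), (8, 12)])
v9: WRITE e=23  (e history now [(1, 46), (9, 23)])
v10: WRITE e=80  (e history now [(1, 46), (9, 23), (10, 80)])
READ e @v6: history=[(1, 46), (9, 23), (10, 80)] -> pick v1 -> 46
v11: WRITE d=89  (d history now [(2, 36), (8, 12), (11, 89)])
READ d @v4: history=[(2, 36), (8, 12), (11, 89)] -> pick v2 -> 36
v12: WRITE b=4  (b history now [(3, 8), (4, 83), (5, 41), (6, 51), (12, 4)])
v13: WRITE e=14  (e history now [(1, 46), (9, 23), (10, 80), (13, 14)])
READ b @v10: history=[(3, 8), (4, 83), (5, 41), (6, 51), (12, 4)] -> pick v6 -> 51
v14: WRITE e=31  (e history now [(1, 46), (9, 23), (10, 80), (13, 14), (14, 31)])
READ d @v5: history=[(2, 36), (8, 12), (11, 89)] -> pick v2 -> 36
READ b @v6: history=[(3, 8), (4, 83), (5, 41), (6, 51), (12, 4)] -> pick v6 -> 51
v15: WRITE b=81  (b history now [(3, 8), (4, 83), (5, 41), (6, 51), (12, 4), (15, 81)])
READ d @v4: history=[(2, 36), (8, 12), (11, 89)] -> pick v2 -> 36
v16: WRITE c=71  (c history now [(16, 71)])
v17: WRITE a=88  (a history now [(7, 65), (17, 88)])
READ c @v2: history=[(16, 71)] -> no version <= 2 -> NONE
READ e @v14: history=[(1, 46), (9, 23), (10, 80), (13, 14), (14, 31)] -> pick v14 -> 31
v18: WRITE e=1  (e history now [(1, 46), (9, 23), (10, 80), (13, 14), (14, 31), (18, 1)])
v19: WRITE a=61  (a history now [(7, 65), (17, 88), (19, 61)])
v20: WRITE b=81  (b history now [(3, 8), (4, 83), (5, 41), (6, 51), (12, 4), (15, 81), (20, 81)])
v21: WRITE d=65  (d history now [(2, 36), (8, 12), (11, 89), (21, 65)])
v22: WRITE e=26  (e history now [(1, 46), (9, 23), (10, 80), (13, 14), (14, 31), (18, 1), (22, 26)])
READ b @v9: history=[(3, 8), (4, 83), (5, 41), (6, 51), (12, 4), (15, 81), (20, 81)] -> pick v6 -> 51
READ c @v17: history=[(16, 71)] -> pick v16 -> 71
READ a @v9: history=[(7, 65), (17, 88), (19, 61)] -> pick v7 -> 65
v23: WRITE d=52  (d history now [(2, 36), (8, 12), (11, 89), (21, 65), (23, 52)])
v24: WRITE a=39  (a history now [(7, 65), (17, 88), (19, 61), (24, 39)])
Read results in order: ['NONE', '46', '36', '51', '36', '51', '36', 'NONE', '31', '51', '71', '65']
NONE count = 2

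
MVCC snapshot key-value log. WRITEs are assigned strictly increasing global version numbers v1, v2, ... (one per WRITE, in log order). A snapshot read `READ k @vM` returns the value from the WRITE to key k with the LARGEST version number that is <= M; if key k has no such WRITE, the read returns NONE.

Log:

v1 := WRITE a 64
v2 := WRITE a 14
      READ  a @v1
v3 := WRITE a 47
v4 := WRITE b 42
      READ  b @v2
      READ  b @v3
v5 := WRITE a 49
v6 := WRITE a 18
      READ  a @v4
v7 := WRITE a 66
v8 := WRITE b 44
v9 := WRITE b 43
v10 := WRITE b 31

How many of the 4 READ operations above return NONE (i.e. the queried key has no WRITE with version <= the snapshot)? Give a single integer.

Answer: 2

Derivation:
v1: WRITE a=64  (a history now [(1, 64)])
v2: WRITE a=14  (a history now [(1, 64), (2, 14)])
READ a @v1: history=[(1, 64), (2, 14)] -> pick v1 -> 64
v3: WRITE a=47  (a history now [(1, 64), (2, 14), (3, 47)])
v4: WRITE b=42  (b history now [(4, 42)])
READ b @v2: history=[(4, 42)] -> no version <= 2 -> NONE
READ b @v3: history=[(4, 42)] -> no version <= 3 -> NONE
v5: WRITE a=49  (a history now [(1, 64), (2, 14), (3, 47), (5, 49)])
v6: WRITE a=18  (a history now [(1, 64), (2, 14), (3, 47), (5, 49), (6, 18)])
READ a @v4: history=[(1, 64), (2, 14), (3, 47), (5, 49), (6, 18)] -> pick v3 -> 47
v7: WRITE a=66  (a history now [(1, 64), (2, 14), (3, 47), (5, 49), (6, 18), (7, 66)])
v8: WRITE b=44  (b history now [(4, 42), (8, 44)])
v9: WRITE b=43  (b history now [(4, 42), (8, 44), (9, 43)])
v10: WRITE b=31  (b history now [(4, 42), (8, 44), (9, 43), (10, 31)])
Read results in order: ['64', 'NONE', 'NONE', '47']
NONE count = 2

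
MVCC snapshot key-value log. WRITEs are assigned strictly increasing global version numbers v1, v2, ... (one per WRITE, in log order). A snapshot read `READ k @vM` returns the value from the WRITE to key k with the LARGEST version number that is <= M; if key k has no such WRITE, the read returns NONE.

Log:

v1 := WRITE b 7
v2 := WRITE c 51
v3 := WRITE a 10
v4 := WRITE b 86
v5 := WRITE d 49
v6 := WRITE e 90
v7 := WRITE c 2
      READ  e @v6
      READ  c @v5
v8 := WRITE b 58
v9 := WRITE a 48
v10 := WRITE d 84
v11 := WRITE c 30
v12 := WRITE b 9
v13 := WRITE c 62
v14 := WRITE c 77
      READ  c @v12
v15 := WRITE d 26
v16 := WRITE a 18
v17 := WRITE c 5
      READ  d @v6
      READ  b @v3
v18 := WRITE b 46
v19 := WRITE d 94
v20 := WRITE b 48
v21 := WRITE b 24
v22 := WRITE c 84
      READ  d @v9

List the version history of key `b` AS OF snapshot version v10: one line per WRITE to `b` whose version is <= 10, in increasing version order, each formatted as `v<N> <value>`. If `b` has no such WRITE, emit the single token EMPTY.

Answer: v1 7
v4 86
v8 58

Derivation:
Scan writes for key=b with version <= 10:
  v1 WRITE b 7 -> keep
  v2 WRITE c 51 -> skip
  v3 WRITE a 10 -> skip
  v4 WRITE b 86 -> keep
  v5 WRITE d 49 -> skip
  v6 WRITE e 90 -> skip
  v7 WRITE c 2 -> skip
  v8 WRITE b 58 -> keep
  v9 WRITE a 48 -> skip
  v10 WRITE d 84 -> skip
  v11 WRITE c 30 -> skip
  v12 WRITE b 9 -> drop (> snap)
  v13 WRITE c 62 -> skip
  v14 WRITE c 77 -> skip
  v15 WRITE d 26 -> skip
  v16 WRITE a 18 -> skip
  v17 WRITE c 5 -> skip
  v18 WRITE b 46 -> drop (> snap)
  v19 WRITE d 94 -> skip
  v20 WRITE b 48 -> drop (> snap)
  v21 WRITE b 24 -> drop (> snap)
  v22 WRITE c 84 -> skip
Collected: [(1, 7), (4, 86), (8, 58)]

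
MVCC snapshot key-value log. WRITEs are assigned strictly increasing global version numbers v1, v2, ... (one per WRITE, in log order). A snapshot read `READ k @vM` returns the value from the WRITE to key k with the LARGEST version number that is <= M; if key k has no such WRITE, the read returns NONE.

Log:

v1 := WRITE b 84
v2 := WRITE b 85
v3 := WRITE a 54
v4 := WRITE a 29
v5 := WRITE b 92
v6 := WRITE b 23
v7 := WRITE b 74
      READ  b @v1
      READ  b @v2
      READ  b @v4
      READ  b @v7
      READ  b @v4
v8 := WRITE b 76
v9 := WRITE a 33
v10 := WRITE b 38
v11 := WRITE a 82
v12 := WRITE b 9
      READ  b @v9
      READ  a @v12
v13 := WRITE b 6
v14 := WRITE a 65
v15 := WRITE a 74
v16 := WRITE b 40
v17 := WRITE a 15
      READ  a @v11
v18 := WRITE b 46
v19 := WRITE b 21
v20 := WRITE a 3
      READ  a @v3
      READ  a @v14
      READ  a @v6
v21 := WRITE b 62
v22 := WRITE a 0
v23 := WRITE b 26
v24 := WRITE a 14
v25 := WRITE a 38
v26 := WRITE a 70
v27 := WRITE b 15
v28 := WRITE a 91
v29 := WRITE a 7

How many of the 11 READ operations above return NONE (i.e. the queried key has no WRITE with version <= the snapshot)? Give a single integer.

v1: WRITE b=84  (b history now [(1, 84)])
v2: WRITE b=85  (b history now [(1, 84), (2, 85)])
v3: WRITE a=54  (a history now [(3, 54)])
v4: WRITE a=29  (a history now [(3, 54), (4, 29)])
v5: WRITE b=92  (b history now [(1, 84), (2, 85), (5, 92)])
v6: WRITE b=23  (b history now [(1, 84), (2, 85), (5, 92), (6, 23)])
v7: WRITE b=74  (b history now [(1, 84), (2, 85), (5, 92), (6, 23), (7, 74)])
READ b @v1: history=[(1, 84), (2, 85), (5, 92), (6, 23), (7, 74)] -> pick v1 -> 84
READ b @v2: history=[(1, 84), (2, 85), (5, 92), (6, 23), (7, 74)] -> pick v2 -> 85
READ b @v4: history=[(1, 84), (2, 85), (5, 92), (6, 23), (7, 74)] -> pick v2 -> 85
READ b @v7: history=[(1, 84), (2, 85), (5, 92), (6, 23), (7, 74)] -> pick v7 -> 74
READ b @v4: history=[(1, 84), (2, 85), (5, 92), (6, 23), (7, 74)] -> pick v2 -> 85
v8: WRITE b=76  (b history now [(1, 84), (2, 85), (5, 92), (6, 23), (7, 74), (8, 76)])
v9: WRITE a=33  (a history now [(3, 54), (4, 29), (9, 33)])
v10: WRITE b=38  (b history now [(1, 84), (2, 85), (5, 92), (6, 23), (7, 74), (8, 76), (10, 38)])
v11: WRITE a=82  (a history now [(3, 54), (4, 29), (9, 33), (11, 82)])
v12: WRITE b=9  (b history now [(1, 84), (2, 85), (5, 92), (6, 23), (7, 74), (8, 76), (10, 38), (12, 9)])
READ b @v9: history=[(1, 84), (2, 85), (5, 92), (6, 23), (7, 74), (8, 76), (10, 38), (12, 9)] -> pick v8 -> 76
READ a @v12: history=[(3, 54), (4, 29), (9, 33), (11, 82)] -> pick v11 -> 82
v13: WRITE b=6  (b history now [(1, 84), (2, 85), (5, 92), (6, 23), (7, 74), (8, 76), (10, 38), (12, 9), (13, 6)])
v14: WRITE a=65  (a history now [(3, 54), (4, 29), (9, 33), (11, 82), (14, 65)])
v15: WRITE a=74  (a history now [(3, 54), (4, 29), (9, 33), (11, 82), (14, 65), (15, 74)])
v16: WRITE b=40  (b history now [(1, 84), (2, 85), (5, 92), (6, 23), (7, 74), (8, 76), (10, 38), (12, 9), (13, 6), (16, 40)])
v17: WRITE a=15  (a history now [(3, 54), (4, 29), (9, 33), (11, 82), (14, 65), (15, 74), (17, 15)])
READ a @v11: history=[(3, 54), (4, 29), (9, 33), (11, 82), (14, 65), (15, 74), (17, 15)] -> pick v11 -> 82
v18: WRITE b=46  (b history now [(1, 84), (2, 85), (5, 92), (6, 23), (7, 74), (8, 76), (10, 38), (12, 9), (13, 6), (16, 40), (18, 46)])
v19: WRITE b=21  (b history now [(1, 84), (2, 85), (5, 92), (6, 23), (7, 74), (8, 76), (10, 38), (12, 9), (13, 6), (16, 40), (18, 46), (19, 21)])
v20: WRITE a=3  (a history now [(3, 54), (4, 29), (9, 33), (11, 82), (14, 65), (15, 74), (17, 15), (20, 3)])
READ a @v3: history=[(3, 54), (4, 29), (9, 33), (11, 82), (14, 65), (15, 74), (17, 15), (20, 3)] -> pick v3 -> 54
READ a @v14: history=[(3, 54), (4, 29), (9, 33), (11, 82), (14, 65), (15, 74), (17, 15), (20, 3)] -> pick v14 -> 65
READ a @v6: history=[(3, 54), (4, 29), (9, 33), (11, 82), (14, 65), (15, 74), (17, 15), (20, 3)] -> pick v4 -> 29
v21: WRITE b=62  (b history now [(1, 84), (2, 85), (5, 92), (6, 23), (7, 74), (8, 76), (10, 38), (12, 9), (13, 6), (16, 40), (18, 46), (19, 21), (21, 62)])
v22: WRITE a=0  (a history now [(3, 54), (4, 29), (9, 33), (11, 82), (14, 65), (15, 74), (17, 15), (20, 3), (22, 0)])
v23: WRITE b=26  (b history now [(1, 84), (2, 85), (5, 92), (6, 23), (7, 74), (8, 76), (10, 38), (12, 9), (13, 6), (16, 40), (18, 46), (19, 21), (21, 62), (23, 26)])
v24: WRITE a=14  (a history now [(3, 54), (4, 29), (9, 33), (11, 82), (14, 65), (15, 74), (17, 15), (20, 3), (22, 0), (24, 14)])
v25: WRITE a=38  (a history now [(3, 54), (4, 29), (9, 33), (11, 82), (14, 65), (15, 74), (17, 15), (20, 3), (22, 0), (24, 14), (25, 38)])
v26: WRITE a=70  (a history now [(3, 54), (4, 29), (9, 33), (11, 82), (14, 65), (15, 74), (17, 15), (20, 3), (22, 0), (24, 14), (25, 38), (26, 70)])
v27: WRITE b=15  (b history now [(1, 84), (2, 85), (5, 92), (6, 23), (7, 74), (8, 76), (10, 38), (12, 9), (13, 6), (16, 40), (18, 46), (19, 21), (21, 62), (23, 26), (27, 15)])
v28: WRITE a=91  (a history now [(3, 54), (4, 29), (9, 33), (11, 82), (14, 65), (15, 74), (17, 15), (20, 3), (22, 0), (24, 14), (25, 38), (26, 70), (28, 91)])
v29: WRITE a=7  (a history now [(3, 54), (4, 29), (9, 33), (11, 82), (14, 65), (15, 74), (17, 15), (20, 3), (22, 0), (24, 14), (25, 38), (26, 70), (28, 91), (29, 7)])
Read results in order: ['84', '85', '85', '74', '85', '76', '82', '82', '54', '65', '29']
NONE count = 0

Answer: 0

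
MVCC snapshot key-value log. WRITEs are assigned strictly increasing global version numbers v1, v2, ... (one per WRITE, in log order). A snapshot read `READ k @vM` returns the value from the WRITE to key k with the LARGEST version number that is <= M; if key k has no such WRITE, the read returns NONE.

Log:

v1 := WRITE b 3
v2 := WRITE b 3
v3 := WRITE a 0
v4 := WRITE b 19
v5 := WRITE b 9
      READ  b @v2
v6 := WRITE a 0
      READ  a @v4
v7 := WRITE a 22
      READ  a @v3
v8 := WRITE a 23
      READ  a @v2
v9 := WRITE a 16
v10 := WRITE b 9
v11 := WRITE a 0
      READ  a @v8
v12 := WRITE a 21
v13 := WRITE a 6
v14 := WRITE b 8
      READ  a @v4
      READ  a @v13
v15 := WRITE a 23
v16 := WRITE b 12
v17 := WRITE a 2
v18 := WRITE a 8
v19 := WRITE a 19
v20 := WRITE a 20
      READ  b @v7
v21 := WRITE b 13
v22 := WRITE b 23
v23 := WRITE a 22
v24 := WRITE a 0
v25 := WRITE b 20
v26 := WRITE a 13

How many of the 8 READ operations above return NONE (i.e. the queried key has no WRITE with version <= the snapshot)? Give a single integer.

Answer: 1

Derivation:
v1: WRITE b=3  (b history now [(1, 3)])
v2: WRITE b=3  (b history now [(1, 3), (2, 3)])
v3: WRITE a=0  (a history now [(3, 0)])
v4: WRITE b=19  (b history now [(1, 3), (2, 3), (4, 19)])
v5: WRITE b=9  (b history now [(1, 3), (2, 3), (4, 19), (5, 9)])
READ b @v2: history=[(1, 3), (2, 3), (4, 19), (5, 9)] -> pick v2 -> 3
v6: WRITE a=0  (a history now [(3, 0), (6, 0)])
READ a @v4: history=[(3, 0), (6, 0)] -> pick v3 -> 0
v7: WRITE a=22  (a history now [(3, 0), (6, 0), (7, 22)])
READ a @v3: history=[(3, 0), (6, 0), (7, 22)] -> pick v3 -> 0
v8: WRITE a=23  (a history now [(3, 0), (6, 0), (7, 22), (8, 23)])
READ a @v2: history=[(3, 0), (6, 0), (7, 22), (8, 23)] -> no version <= 2 -> NONE
v9: WRITE a=16  (a history now [(3, 0), (6, 0), (7, 22), (8, 23), (9, 16)])
v10: WRITE b=9  (b history now [(1, 3), (2, 3), (4, 19), (5, 9), (10, 9)])
v11: WRITE a=0  (a history now [(3, 0), (6, 0), (7, 22), (8, 23), (9, 16), (11, 0)])
READ a @v8: history=[(3, 0), (6, 0), (7, 22), (8, 23), (9, 16), (11, 0)] -> pick v8 -> 23
v12: WRITE a=21  (a history now [(3, 0), (6, 0), (7, 22), (8, 23), (9, 16), (11, 0), (12, 21)])
v13: WRITE a=6  (a history now [(3, 0), (6, 0), (7, 22), (8, 23), (9, 16), (11, 0), (12, 21), (13, 6)])
v14: WRITE b=8  (b history now [(1, 3), (2, 3), (4, 19), (5, 9), (10, 9), (14, 8)])
READ a @v4: history=[(3, 0), (6, 0), (7, 22), (8, 23), (9, 16), (11, 0), (12, 21), (13, 6)] -> pick v3 -> 0
READ a @v13: history=[(3, 0), (6, 0), (7, 22), (8, 23), (9, 16), (11, 0), (12, 21), (13, 6)] -> pick v13 -> 6
v15: WRITE a=23  (a history now [(3, 0), (6, 0), (7, 22), (8, 23), (9, 16), (11, 0), (12, 21), (13, 6), (15, 23)])
v16: WRITE b=12  (b history now [(1, 3), (2, 3), (4, 19), (5, 9), (10, 9), (14, 8), (16, 12)])
v17: WRITE a=2  (a history now [(3, 0), (6, 0), (7, 22), (8, 23), (9, 16), (11, 0), (12, 21), (13, 6), (15, 23), (17, 2)])
v18: WRITE a=8  (a history now [(3, 0), (6, 0), (7, 22), (8, 23), (9, 16), (11, 0), (12, 21), (13, 6), (15, 23), (17, 2), (18, 8)])
v19: WRITE a=19  (a history now [(3, 0), (6, 0), (7, 22), (8, 23), (9, 16), (11, 0), (12, 21), (13, 6), (15, 23), (17, 2), (18, 8), (19, 19)])
v20: WRITE a=20  (a history now [(3, 0), (6, 0), (7, 22), (8, 23), (9, 16), (11, 0), (12, 21), (13, 6), (15, 23), (17, 2), (18, 8), (19, 19), (20, 20)])
READ b @v7: history=[(1, 3), (2, 3), (4, 19), (5, 9), (10, 9), (14, 8), (16, 12)] -> pick v5 -> 9
v21: WRITE b=13  (b history now [(1, 3), (2, 3), (4, 19), (5, 9), (10, 9), (14, 8), (16, 12), (21, 13)])
v22: WRITE b=23  (b history now [(1, 3), (2, 3), (4, 19), (5, 9), (10, 9), (14, 8), (16, 12), (21, 13), (22, 23)])
v23: WRITE a=22  (a history now [(3, 0), (6, 0), (7, 22), (8, 23), (9, 16), (11, 0), (12, 21), (13, 6), (15, 23), (17, 2), (18, 8), (19, 19), (20, 20), (23, 22)])
v24: WRITE a=0  (a history now [(3, 0), (6, 0), (7, 22), (8, 23), (9, 16), (11, 0), (12, 21), (13, 6), (15, 23), (17, 2), (18, 8), (19, 19), (20, 20), (23, 22), (24, 0)])
v25: WRITE b=20  (b history now [(1, 3), (2, 3), (4, 19), (5, 9), (10, 9), (14, 8), (16, 12), (21, 13), (22, 23), (25, 20)])
v26: WRITE a=13  (a history now [(3, 0), (6, 0), (7, 22), (8, 23), (9, 16), (11, 0), (12, 21), (13, 6), (15, 23), (17, 2), (18, 8), (19, 19), (20, 20), (23, 22), (24, 0), (26, 13)])
Read results in order: ['3', '0', '0', 'NONE', '23', '0', '6', '9']
NONE count = 1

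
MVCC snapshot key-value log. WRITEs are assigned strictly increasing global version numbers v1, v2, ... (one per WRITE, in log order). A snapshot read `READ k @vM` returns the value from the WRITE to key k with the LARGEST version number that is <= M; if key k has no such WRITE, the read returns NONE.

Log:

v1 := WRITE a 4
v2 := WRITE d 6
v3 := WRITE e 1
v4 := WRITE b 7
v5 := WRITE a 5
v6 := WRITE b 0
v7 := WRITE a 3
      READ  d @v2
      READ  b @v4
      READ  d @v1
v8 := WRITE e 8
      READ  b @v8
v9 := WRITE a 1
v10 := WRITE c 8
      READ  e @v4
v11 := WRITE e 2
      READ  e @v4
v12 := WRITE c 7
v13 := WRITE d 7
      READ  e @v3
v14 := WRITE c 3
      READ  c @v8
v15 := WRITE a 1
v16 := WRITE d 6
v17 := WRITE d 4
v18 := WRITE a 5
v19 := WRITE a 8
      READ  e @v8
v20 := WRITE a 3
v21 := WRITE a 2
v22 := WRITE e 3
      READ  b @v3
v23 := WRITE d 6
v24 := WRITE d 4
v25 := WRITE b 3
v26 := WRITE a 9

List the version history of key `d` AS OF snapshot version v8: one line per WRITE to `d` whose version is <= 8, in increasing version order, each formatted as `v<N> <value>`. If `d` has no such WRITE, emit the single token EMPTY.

Answer: v2 6

Derivation:
Scan writes for key=d with version <= 8:
  v1 WRITE a 4 -> skip
  v2 WRITE d 6 -> keep
  v3 WRITE e 1 -> skip
  v4 WRITE b 7 -> skip
  v5 WRITE a 5 -> skip
  v6 WRITE b 0 -> skip
  v7 WRITE a 3 -> skip
  v8 WRITE e 8 -> skip
  v9 WRITE a 1 -> skip
  v10 WRITE c 8 -> skip
  v11 WRITE e 2 -> skip
  v12 WRITE c 7 -> skip
  v13 WRITE d 7 -> drop (> snap)
  v14 WRITE c 3 -> skip
  v15 WRITE a 1 -> skip
  v16 WRITE d 6 -> drop (> snap)
  v17 WRITE d 4 -> drop (> snap)
  v18 WRITE a 5 -> skip
  v19 WRITE a 8 -> skip
  v20 WRITE a 3 -> skip
  v21 WRITE a 2 -> skip
  v22 WRITE e 3 -> skip
  v23 WRITE d 6 -> drop (> snap)
  v24 WRITE d 4 -> drop (> snap)
  v25 WRITE b 3 -> skip
  v26 WRITE a 9 -> skip
Collected: [(2, 6)]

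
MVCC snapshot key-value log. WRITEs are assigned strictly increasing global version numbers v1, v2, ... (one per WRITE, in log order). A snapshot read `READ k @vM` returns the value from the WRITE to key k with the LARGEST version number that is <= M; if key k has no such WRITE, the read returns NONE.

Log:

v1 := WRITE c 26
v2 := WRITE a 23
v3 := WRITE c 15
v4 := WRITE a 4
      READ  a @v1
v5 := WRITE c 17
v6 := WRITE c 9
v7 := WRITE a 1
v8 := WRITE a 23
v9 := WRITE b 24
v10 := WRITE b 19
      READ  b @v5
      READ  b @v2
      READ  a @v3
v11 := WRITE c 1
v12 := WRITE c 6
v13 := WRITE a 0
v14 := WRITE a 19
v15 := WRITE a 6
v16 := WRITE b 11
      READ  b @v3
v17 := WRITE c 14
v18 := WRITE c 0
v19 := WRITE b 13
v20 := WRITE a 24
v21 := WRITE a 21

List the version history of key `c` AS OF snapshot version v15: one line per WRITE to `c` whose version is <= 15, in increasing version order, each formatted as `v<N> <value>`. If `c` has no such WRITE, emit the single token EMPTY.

Answer: v1 26
v3 15
v5 17
v6 9
v11 1
v12 6

Derivation:
Scan writes for key=c with version <= 15:
  v1 WRITE c 26 -> keep
  v2 WRITE a 23 -> skip
  v3 WRITE c 15 -> keep
  v4 WRITE a 4 -> skip
  v5 WRITE c 17 -> keep
  v6 WRITE c 9 -> keep
  v7 WRITE a 1 -> skip
  v8 WRITE a 23 -> skip
  v9 WRITE b 24 -> skip
  v10 WRITE b 19 -> skip
  v11 WRITE c 1 -> keep
  v12 WRITE c 6 -> keep
  v13 WRITE a 0 -> skip
  v14 WRITE a 19 -> skip
  v15 WRITE a 6 -> skip
  v16 WRITE b 11 -> skip
  v17 WRITE c 14 -> drop (> snap)
  v18 WRITE c 0 -> drop (> snap)
  v19 WRITE b 13 -> skip
  v20 WRITE a 24 -> skip
  v21 WRITE a 21 -> skip
Collected: [(1, 26), (3, 15), (5, 17), (6, 9), (11, 1), (12, 6)]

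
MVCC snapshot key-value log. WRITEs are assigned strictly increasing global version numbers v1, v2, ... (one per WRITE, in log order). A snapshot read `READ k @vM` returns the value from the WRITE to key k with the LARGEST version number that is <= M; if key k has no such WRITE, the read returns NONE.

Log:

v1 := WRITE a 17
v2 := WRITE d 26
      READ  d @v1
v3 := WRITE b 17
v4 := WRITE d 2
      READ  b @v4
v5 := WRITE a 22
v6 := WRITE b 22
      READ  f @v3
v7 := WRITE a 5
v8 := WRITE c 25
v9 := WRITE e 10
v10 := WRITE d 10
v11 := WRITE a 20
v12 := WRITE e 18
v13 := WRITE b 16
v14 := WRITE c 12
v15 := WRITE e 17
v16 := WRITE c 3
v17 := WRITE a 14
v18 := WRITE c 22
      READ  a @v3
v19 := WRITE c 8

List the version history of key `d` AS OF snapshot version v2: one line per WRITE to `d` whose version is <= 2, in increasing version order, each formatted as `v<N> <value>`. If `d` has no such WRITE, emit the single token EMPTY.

Scan writes for key=d with version <= 2:
  v1 WRITE a 17 -> skip
  v2 WRITE d 26 -> keep
  v3 WRITE b 17 -> skip
  v4 WRITE d 2 -> drop (> snap)
  v5 WRITE a 22 -> skip
  v6 WRITE b 22 -> skip
  v7 WRITE a 5 -> skip
  v8 WRITE c 25 -> skip
  v9 WRITE e 10 -> skip
  v10 WRITE d 10 -> drop (> snap)
  v11 WRITE a 20 -> skip
  v12 WRITE e 18 -> skip
  v13 WRITE b 16 -> skip
  v14 WRITE c 12 -> skip
  v15 WRITE e 17 -> skip
  v16 WRITE c 3 -> skip
  v17 WRITE a 14 -> skip
  v18 WRITE c 22 -> skip
  v19 WRITE c 8 -> skip
Collected: [(2, 26)]

Answer: v2 26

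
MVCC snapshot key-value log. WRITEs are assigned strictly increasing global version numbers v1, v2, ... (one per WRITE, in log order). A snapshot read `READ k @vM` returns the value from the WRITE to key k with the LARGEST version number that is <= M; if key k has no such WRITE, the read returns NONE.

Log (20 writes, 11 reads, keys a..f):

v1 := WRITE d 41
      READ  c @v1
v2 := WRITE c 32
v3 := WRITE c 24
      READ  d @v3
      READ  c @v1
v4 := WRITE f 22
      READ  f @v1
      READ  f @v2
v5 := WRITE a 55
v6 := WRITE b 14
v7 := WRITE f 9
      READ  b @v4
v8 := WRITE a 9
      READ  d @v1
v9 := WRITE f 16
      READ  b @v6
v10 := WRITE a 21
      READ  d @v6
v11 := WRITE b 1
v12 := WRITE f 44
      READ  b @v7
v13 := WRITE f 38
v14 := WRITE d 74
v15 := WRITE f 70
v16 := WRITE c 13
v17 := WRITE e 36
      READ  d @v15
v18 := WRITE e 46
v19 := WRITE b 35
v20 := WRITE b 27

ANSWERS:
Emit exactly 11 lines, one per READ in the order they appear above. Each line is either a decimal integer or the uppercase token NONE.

Answer: NONE
41
NONE
NONE
NONE
NONE
41
14
41
14
74

Derivation:
v1: WRITE d=41  (d history now [(1, 41)])
READ c @v1: history=[] -> no version <= 1 -> NONE
v2: WRITE c=32  (c history now [(2, 32)])
v3: WRITE c=24  (c history now [(2, 32), (3, 24)])
READ d @v3: history=[(1, 41)] -> pick v1 -> 41
READ c @v1: history=[(2, 32), (3, 24)] -> no version <= 1 -> NONE
v4: WRITE f=22  (f history now [(4, 22)])
READ f @v1: history=[(4, 22)] -> no version <= 1 -> NONE
READ f @v2: history=[(4, 22)] -> no version <= 2 -> NONE
v5: WRITE a=55  (a history now [(5, 55)])
v6: WRITE b=14  (b history now [(6, 14)])
v7: WRITE f=9  (f history now [(4, 22), (7, 9)])
READ b @v4: history=[(6, 14)] -> no version <= 4 -> NONE
v8: WRITE a=9  (a history now [(5, 55), (8, 9)])
READ d @v1: history=[(1, 41)] -> pick v1 -> 41
v9: WRITE f=16  (f history now [(4, 22), (7, 9), (9, 16)])
READ b @v6: history=[(6, 14)] -> pick v6 -> 14
v10: WRITE a=21  (a history now [(5, 55), (8, 9), (10, 21)])
READ d @v6: history=[(1, 41)] -> pick v1 -> 41
v11: WRITE b=1  (b history now [(6, 14), (11, 1)])
v12: WRITE f=44  (f history now [(4, 22), (7, 9), (9, 16), (12, 44)])
READ b @v7: history=[(6, 14), (11, 1)] -> pick v6 -> 14
v13: WRITE f=38  (f history now [(4, 22), (7, 9), (9, 16), (12, 44), (13, 38)])
v14: WRITE d=74  (d history now [(1, 41), (14, 74)])
v15: WRITE f=70  (f history now [(4, 22), (7, 9), (9, 16), (12, 44), (13, 38), (15, 70)])
v16: WRITE c=13  (c history now [(2, 32), (3, 24), (16, 13)])
v17: WRITE e=36  (e history now [(17, 36)])
READ d @v15: history=[(1, 41), (14, 74)] -> pick v14 -> 74
v18: WRITE e=46  (e history now [(17, 36), (18, 46)])
v19: WRITE b=35  (b history now [(6, 14), (11, 1), (19, 35)])
v20: WRITE b=27  (b history now [(6, 14), (11, 1), (19, 35), (20, 27)])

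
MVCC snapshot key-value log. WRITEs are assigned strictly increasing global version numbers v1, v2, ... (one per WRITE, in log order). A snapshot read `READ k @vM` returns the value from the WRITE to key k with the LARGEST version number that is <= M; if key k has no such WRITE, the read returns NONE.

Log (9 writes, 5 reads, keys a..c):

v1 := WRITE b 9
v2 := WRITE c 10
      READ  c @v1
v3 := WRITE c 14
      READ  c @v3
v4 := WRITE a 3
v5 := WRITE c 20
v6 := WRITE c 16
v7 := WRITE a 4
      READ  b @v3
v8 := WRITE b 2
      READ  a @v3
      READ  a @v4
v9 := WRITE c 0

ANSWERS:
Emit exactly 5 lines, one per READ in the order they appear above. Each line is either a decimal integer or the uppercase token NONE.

v1: WRITE b=9  (b history now [(1, 9)])
v2: WRITE c=10  (c history now [(2, 10)])
READ c @v1: history=[(2, 10)] -> no version <= 1 -> NONE
v3: WRITE c=14  (c history now [(2, 10), (3, 14)])
READ c @v3: history=[(2, 10), (3, 14)] -> pick v3 -> 14
v4: WRITE a=3  (a history now [(4, 3)])
v5: WRITE c=20  (c history now [(2, 10), (3, 14), (5, 20)])
v6: WRITE c=16  (c history now [(2, 10), (3, 14), (5, 20), (6, 16)])
v7: WRITE a=4  (a history now [(4, 3), (7, 4)])
READ b @v3: history=[(1, 9)] -> pick v1 -> 9
v8: WRITE b=2  (b history now [(1, 9), (8, 2)])
READ a @v3: history=[(4, 3), (7, 4)] -> no version <= 3 -> NONE
READ a @v4: history=[(4, 3), (7, 4)] -> pick v4 -> 3
v9: WRITE c=0  (c history now [(2, 10), (3, 14), (5, 20), (6, 16), (9, 0)])

Answer: NONE
14
9
NONE
3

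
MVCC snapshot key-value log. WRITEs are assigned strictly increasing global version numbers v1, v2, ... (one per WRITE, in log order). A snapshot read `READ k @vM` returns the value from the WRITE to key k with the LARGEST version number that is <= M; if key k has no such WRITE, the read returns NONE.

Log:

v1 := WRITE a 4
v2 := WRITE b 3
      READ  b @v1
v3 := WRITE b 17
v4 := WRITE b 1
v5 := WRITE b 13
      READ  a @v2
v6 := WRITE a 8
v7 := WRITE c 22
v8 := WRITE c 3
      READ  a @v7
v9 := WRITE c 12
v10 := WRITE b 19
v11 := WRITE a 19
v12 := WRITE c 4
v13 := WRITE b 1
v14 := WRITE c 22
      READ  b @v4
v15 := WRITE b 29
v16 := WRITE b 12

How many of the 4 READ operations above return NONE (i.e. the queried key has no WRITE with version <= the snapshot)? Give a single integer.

Answer: 1

Derivation:
v1: WRITE a=4  (a history now [(1, 4)])
v2: WRITE b=3  (b history now [(2, 3)])
READ b @v1: history=[(2, 3)] -> no version <= 1 -> NONE
v3: WRITE b=17  (b history now [(2, 3), (3, 17)])
v4: WRITE b=1  (b history now [(2, 3), (3, 17), (4, 1)])
v5: WRITE b=13  (b history now [(2, 3), (3, 17), (4, 1), (5, 13)])
READ a @v2: history=[(1, 4)] -> pick v1 -> 4
v6: WRITE a=8  (a history now [(1, 4), (6, 8)])
v7: WRITE c=22  (c history now [(7, 22)])
v8: WRITE c=3  (c history now [(7, 22), (8, 3)])
READ a @v7: history=[(1, 4), (6, 8)] -> pick v6 -> 8
v9: WRITE c=12  (c history now [(7, 22), (8, 3), (9, 12)])
v10: WRITE b=19  (b history now [(2, 3), (3, 17), (4, 1), (5, 13), (10, 19)])
v11: WRITE a=19  (a history now [(1, 4), (6, 8), (11, 19)])
v12: WRITE c=4  (c history now [(7, 22), (8, 3), (9, 12), (12, 4)])
v13: WRITE b=1  (b history now [(2, 3), (3, 17), (4, 1), (5, 13), (10, 19), (13, 1)])
v14: WRITE c=22  (c history now [(7, 22), (8, 3), (9, 12), (12, 4), (14, 22)])
READ b @v4: history=[(2, 3), (3, 17), (4, 1), (5, 13), (10, 19), (13, 1)] -> pick v4 -> 1
v15: WRITE b=29  (b history now [(2, 3), (3, 17), (4, 1), (5, 13), (10, 19), (13, 1), (15, 29)])
v16: WRITE b=12  (b history now [(2, 3), (3, 17), (4, 1), (5, 13), (10, 19), (13, 1), (15, 29), (16, 12)])
Read results in order: ['NONE', '4', '8', '1']
NONE count = 1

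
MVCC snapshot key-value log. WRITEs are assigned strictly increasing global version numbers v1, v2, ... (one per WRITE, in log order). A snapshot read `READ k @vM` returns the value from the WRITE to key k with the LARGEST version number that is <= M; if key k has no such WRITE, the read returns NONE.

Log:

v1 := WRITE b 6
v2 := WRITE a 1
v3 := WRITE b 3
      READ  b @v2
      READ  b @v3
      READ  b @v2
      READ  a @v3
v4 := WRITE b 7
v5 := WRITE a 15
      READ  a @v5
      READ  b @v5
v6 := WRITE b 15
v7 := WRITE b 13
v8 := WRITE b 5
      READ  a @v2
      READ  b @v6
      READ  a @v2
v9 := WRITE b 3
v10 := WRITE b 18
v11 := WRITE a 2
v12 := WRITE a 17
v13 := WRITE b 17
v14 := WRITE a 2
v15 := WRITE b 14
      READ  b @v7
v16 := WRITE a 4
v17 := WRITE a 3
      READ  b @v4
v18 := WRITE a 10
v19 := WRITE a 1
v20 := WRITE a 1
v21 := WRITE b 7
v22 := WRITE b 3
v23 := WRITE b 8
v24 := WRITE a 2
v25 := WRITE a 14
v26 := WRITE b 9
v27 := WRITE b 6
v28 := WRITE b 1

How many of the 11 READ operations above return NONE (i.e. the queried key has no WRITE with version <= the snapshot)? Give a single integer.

Answer: 0

Derivation:
v1: WRITE b=6  (b history now [(1, 6)])
v2: WRITE a=1  (a history now [(2, 1)])
v3: WRITE b=3  (b history now [(1, 6), (3, 3)])
READ b @v2: history=[(1, 6), (3, 3)] -> pick v1 -> 6
READ b @v3: history=[(1, 6), (3, 3)] -> pick v3 -> 3
READ b @v2: history=[(1, 6), (3, 3)] -> pick v1 -> 6
READ a @v3: history=[(2, 1)] -> pick v2 -> 1
v4: WRITE b=7  (b history now [(1, 6), (3, 3), (4, 7)])
v5: WRITE a=15  (a history now [(2, 1), (5, 15)])
READ a @v5: history=[(2, 1), (5, 15)] -> pick v5 -> 15
READ b @v5: history=[(1, 6), (3, 3), (4, 7)] -> pick v4 -> 7
v6: WRITE b=15  (b history now [(1, 6), (3, 3), (4, 7), (6, 15)])
v7: WRITE b=13  (b history now [(1, 6), (3, 3), (4, 7), (6, 15), (7, 13)])
v8: WRITE b=5  (b history now [(1, 6), (3, 3), (4, 7), (6, 15), (7, 13), (8, 5)])
READ a @v2: history=[(2, 1), (5, 15)] -> pick v2 -> 1
READ b @v6: history=[(1, 6), (3, 3), (4, 7), (6, 15), (7, 13), (8, 5)] -> pick v6 -> 15
READ a @v2: history=[(2, 1), (5, 15)] -> pick v2 -> 1
v9: WRITE b=3  (b history now [(1, 6), (3, 3), (4, 7), (6, 15), (7, 13), (8, 5), (9, 3)])
v10: WRITE b=18  (b history now [(1, 6), (3, 3), (4, 7), (6, 15), (7, 13), (8, 5), (9, 3), (10, 18)])
v11: WRITE a=2  (a history now [(2, 1), (5, 15), (11, 2)])
v12: WRITE a=17  (a history now [(2, 1), (5, 15), (11, 2), (12, 17)])
v13: WRITE b=17  (b history now [(1, 6), (3, 3), (4, 7), (6, 15), (7, 13), (8, 5), (9, 3), (10, 18), (13, 17)])
v14: WRITE a=2  (a history now [(2, 1), (5, 15), (11, 2), (12, 17), (14, 2)])
v15: WRITE b=14  (b history now [(1, 6), (3, 3), (4, 7), (6, 15), (7, 13), (8, 5), (9, 3), (10, 18), (13, 17), (15, 14)])
READ b @v7: history=[(1, 6), (3, 3), (4, 7), (6, 15), (7, 13), (8, 5), (9, 3), (10, 18), (13, 17), (15, 14)] -> pick v7 -> 13
v16: WRITE a=4  (a history now [(2, 1), (5, 15), (11, 2), (12, 17), (14, 2), (16, 4)])
v17: WRITE a=3  (a history now [(2, 1), (5, 15), (11, 2), (12, 17), (14, 2), (16, 4), (17, 3)])
READ b @v4: history=[(1, 6), (3, 3), (4, 7), (6, 15), (7, 13), (8, 5), (9, 3), (10, 18), (13, 17), (15, 14)] -> pick v4 -> 7
v18: WRITE a=10  (a history now [(2, 1), (5, 15), (11, 2), (12, 17), (14, 2), (16, 4), (17, 3), (18, 10)])
v19: WRITE a=1  (a history now [(2, 1), (5, 15), (11, 2), (12, 17), (14, 2), (16, 4), (17, 3), (18, 10), (19, 1)])
v20: WRITE a=1  (a history now [(2, 1), (5, 15), (11, 2), (12, 17), (14, 2), (16, 4), (17, 3), (18, 10), (19, 1), (20, 1)])
v21: WRITE b=7  (b history now [(1, 6), (3, 3), (4, 7), (6, 15), (7, 13), (8, 5), (9, 3), (10, 18), (13, 17), (15, 14), (21, 7)])
v22: WRITE b=3  (b history now [(1, 6), (3, 3), (4, 7), (6, 15), (7, 13), (8, 5), (9, 3), (10, 18), (13, 17), (15, 14), (21, 7), (22, 3)])
v23: WRITE b=8  (b history now [(1, 6), (3, 3), (4, 7), (6, 15), (7, 13), (8, 5), (9, 3), (10, 18), (13, 17), (15, 14), (21, 7), (22, 3), (23, 8)])
v24: WRITE a=2  (a history now [(2, 1), (5, 15), (11, 2), (12, 17), (14, 2), (16, 4), (17, 3), (18, 10), (19, 1), (20, 1), (24, 2)])
v25: WRITE a=14  (a history now [(2, 1), (5, 15), (11, 2), (12, 17), (14, 2), (16, 4), (17, 3), (18, 10), (19, 1), (20, 1), (24, 2), (25, 14)])
v26: WRITE b=9  (b history now [(1, 6), (3, 3), (4, 7), (6, 15), (7, 13), (8, 5), (9, 3), (10, 18), (13, 17), (15, 14), (21, 7), (22, 3), (23, 8), (26, 9)])
v27: WRITE b=6  (b history now [(1, 6), (3, 3), (4, 7), (6, 15), (7, 13), (8, 5), (9, 3), (10, 18), (13, 17), (15, 14), (21, 7), (22, 3), (23, 8), (26, 9), (27, 6)])
v28: WRITE b=1  (b history now [(1, 6), (3, 3), (4, 7), (6, 15), (7, 13), (8, 5), (9, 3), (10, 18), (13, 17), (15, 14), (21, 7), (22, 3), (23, 8), (26, 9), (27, 6), (28, 1)])
Read results in order: ['6', '3', '6', '1', '15', '7', '1', '15', '1', '13', '7']
NONE count = 0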